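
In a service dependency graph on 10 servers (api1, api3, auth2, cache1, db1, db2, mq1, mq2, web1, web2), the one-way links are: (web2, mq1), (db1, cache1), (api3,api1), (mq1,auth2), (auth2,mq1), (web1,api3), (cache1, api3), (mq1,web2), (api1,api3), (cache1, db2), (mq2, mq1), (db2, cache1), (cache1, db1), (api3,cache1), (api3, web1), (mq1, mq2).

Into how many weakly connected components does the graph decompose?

From api1: component {api1, api3, cache1, db1, db2, web1}.
From auth2: component {auth2, mq1, mq2, web2}.
That's 2 components.

2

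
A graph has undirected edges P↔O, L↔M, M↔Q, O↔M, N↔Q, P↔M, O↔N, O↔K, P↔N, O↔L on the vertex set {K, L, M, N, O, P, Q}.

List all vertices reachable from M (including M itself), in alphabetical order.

K, L, M, N, O, P, Q

Start at M.
Its neighbours: L, O, P, Q.
Then their neighbours: K, N.
Every vertex is now reached.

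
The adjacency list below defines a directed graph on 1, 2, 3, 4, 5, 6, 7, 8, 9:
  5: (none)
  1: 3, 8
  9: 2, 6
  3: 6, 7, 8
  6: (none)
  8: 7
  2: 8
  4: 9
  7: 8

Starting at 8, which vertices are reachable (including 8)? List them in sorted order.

7, 8

Start at 8.
Its neighbours: 7.
Nothing further is reachable.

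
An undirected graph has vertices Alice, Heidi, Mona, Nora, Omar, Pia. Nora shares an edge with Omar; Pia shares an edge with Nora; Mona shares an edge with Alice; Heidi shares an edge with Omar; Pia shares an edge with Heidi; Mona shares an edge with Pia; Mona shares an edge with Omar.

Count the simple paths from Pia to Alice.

3

Pia–Heidi–Omar–Mona–Alice
Pia–Mona–Alice
Pia–Nora–Omar–Mona–Alice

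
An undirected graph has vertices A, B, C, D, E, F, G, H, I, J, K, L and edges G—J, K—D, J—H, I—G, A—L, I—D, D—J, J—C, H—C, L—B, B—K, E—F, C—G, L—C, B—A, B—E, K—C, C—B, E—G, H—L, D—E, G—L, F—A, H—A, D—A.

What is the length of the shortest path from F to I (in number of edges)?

3

Distance 0: F.
Distance 1: A, E.
Distance 2: B, D, G, H, L.
Distance 3: C, I, J, K — contains I.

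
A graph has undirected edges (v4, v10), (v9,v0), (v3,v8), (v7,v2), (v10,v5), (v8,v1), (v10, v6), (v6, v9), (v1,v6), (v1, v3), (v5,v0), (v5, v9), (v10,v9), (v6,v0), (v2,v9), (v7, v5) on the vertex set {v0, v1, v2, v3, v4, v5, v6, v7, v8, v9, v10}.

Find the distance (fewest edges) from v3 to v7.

Distance 0: v3.
Distance 1: v1, v8.
Distance 2: v6.
Distance 3: v0, v9, v10.
Distance 4: v2, v4, v5.
Distance 5: v7 — contains v7.

5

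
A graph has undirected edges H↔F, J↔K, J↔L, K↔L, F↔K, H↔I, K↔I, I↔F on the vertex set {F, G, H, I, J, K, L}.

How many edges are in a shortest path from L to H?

3

Distance 0: L.
Distance 1: J, K.
Distance 2: F, I.
Distance 3: H — contains H.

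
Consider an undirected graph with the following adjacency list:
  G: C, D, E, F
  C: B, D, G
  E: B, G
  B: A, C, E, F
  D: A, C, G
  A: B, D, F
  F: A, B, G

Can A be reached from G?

Yes

Explore from G.
Distance 1: reach C, D, E, F.
Distance 2: reach A, B.
Found A.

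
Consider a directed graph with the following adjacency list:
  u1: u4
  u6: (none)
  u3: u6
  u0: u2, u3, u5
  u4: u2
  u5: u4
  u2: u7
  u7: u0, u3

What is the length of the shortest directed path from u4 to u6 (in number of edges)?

4

Distance 0: u4.
Distance 1: u2.
Distance 2: u7.
Distance 3: u0, u3.
Distance 4: u5, u6 — contains u6.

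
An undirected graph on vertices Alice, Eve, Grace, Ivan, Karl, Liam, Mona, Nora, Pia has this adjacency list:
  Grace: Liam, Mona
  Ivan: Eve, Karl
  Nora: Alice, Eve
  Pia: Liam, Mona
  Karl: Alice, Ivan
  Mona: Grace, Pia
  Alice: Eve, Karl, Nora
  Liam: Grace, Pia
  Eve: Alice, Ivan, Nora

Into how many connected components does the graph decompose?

2

From Alice: component {Alice, Eve, Ivan, Karl, Nora}.
From Grace: component {Grace, Liam, Mona, Pia}.
That's 2 components.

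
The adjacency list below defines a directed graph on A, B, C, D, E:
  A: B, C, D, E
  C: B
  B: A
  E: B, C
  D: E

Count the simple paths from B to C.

3

B→A→C
B→A→D→E→C
B→A→E→C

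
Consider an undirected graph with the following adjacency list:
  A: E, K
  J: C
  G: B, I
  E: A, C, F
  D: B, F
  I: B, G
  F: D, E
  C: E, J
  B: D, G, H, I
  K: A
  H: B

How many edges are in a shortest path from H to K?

6

Distance 0: H.
Distance 1: B.
Distance 2: D, G, I.
Distance 3: F.
Distance 4: E.
Distance 5: A, C.
Distance 6: J, K — contains K.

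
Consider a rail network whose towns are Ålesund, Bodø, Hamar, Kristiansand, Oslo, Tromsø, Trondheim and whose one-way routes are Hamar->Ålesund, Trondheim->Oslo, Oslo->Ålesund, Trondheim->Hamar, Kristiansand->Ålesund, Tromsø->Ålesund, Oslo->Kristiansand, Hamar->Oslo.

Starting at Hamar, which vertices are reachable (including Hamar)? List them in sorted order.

Ålesund, Hamar, Kristiansand, Oslo

Start at Hamar.
Its neighbours: Ålesund, Oslo.
Then their neighbours: Kristiansand.
Nothing further is reachable.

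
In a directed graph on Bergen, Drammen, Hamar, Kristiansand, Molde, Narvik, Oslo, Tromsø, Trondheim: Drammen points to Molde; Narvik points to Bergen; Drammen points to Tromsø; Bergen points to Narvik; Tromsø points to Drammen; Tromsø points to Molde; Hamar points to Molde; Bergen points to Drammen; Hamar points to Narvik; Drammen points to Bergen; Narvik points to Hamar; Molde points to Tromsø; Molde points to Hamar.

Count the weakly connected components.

From Bergen: component {Bergen, Drammen, Hamar, Molde, Narvik, Tromsø}.
From Kristiansand: component {Kristiansand}.
From Oslo: component {Oslo}.
From Trondheim: component {Trondheim}.
That's 4 components.

4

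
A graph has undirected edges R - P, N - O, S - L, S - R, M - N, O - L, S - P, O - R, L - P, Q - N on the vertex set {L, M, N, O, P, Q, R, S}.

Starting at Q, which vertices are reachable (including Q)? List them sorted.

Start at Q.
Its neighbours: N.
Then their neighbours: M, O.
Then next layer: L, R.
Then next layer: P, S.
Every vertex is now reached.

L, M, N, O, P, Q, R, S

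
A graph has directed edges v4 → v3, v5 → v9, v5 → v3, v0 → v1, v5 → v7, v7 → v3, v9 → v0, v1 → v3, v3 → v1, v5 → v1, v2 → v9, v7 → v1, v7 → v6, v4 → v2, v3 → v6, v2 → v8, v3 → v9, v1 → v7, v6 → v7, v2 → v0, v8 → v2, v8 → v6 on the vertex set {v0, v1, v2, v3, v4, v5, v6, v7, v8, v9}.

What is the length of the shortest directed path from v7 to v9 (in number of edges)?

2

Distance 0: v7.
Distance 1: v1, v3, v6.
Distance 2: v9 — contains v9.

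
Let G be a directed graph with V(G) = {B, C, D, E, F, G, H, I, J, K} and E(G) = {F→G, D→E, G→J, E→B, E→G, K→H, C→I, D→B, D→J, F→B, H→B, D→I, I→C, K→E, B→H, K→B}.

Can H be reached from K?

Explore from K.
Distance 1: reach B, E, H.
Found H.

Yes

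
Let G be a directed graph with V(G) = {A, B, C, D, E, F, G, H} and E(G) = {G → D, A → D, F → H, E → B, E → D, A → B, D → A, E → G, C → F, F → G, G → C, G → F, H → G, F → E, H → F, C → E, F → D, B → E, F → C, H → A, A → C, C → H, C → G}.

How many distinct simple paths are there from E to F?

E→D→A→C→F
E→D→A→C→G→F
E→D→A→C→H→F
E→D→A→C→H→G→F
E→G→C→F
E→G→C→H→F
E→G→D→A→C→F
E→G→D→A→C→H→F
E→G→F

9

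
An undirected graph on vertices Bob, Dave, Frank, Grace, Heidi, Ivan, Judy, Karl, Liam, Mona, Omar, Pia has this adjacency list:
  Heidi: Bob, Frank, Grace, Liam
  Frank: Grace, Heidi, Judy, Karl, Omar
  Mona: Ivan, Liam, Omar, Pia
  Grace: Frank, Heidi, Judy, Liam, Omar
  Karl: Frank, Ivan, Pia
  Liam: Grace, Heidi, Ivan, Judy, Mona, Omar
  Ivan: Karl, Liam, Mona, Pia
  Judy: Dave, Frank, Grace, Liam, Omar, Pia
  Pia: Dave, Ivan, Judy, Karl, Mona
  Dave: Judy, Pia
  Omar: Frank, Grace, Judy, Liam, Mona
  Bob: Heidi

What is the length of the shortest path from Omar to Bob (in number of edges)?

3

Distance 0: Omar.
Distance 1: Frank, Grace, Judy, Liam, Mona.
Distance 2: Dave, Heidi, Ivan, Karl, Pia.
Distance 3: Bob — contains Bob.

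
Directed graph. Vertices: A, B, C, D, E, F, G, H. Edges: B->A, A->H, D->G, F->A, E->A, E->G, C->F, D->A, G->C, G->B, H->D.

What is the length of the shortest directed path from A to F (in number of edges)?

5

Distance 0: A.
Distance 1: H.
Distance 2: D.
Distance 3: G.
Distance 4: B, C.
Distance 5: F — contains F.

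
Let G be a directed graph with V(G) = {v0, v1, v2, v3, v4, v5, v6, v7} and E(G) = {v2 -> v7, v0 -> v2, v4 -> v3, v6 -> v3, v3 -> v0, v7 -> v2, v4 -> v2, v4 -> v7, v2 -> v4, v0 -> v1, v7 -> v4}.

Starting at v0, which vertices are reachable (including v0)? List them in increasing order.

Start at v0.
Its neighbours: v1, v2.
Then their neighbours: v4, v7.
Then next layer: v3.
Nothing further is reachable.

v0, v1, v2, v3, v4, v7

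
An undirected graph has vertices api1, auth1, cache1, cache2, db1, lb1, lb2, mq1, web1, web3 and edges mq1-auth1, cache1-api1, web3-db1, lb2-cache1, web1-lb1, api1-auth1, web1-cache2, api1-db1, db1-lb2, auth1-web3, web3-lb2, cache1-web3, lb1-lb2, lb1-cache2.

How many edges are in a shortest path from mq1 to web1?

Distance 0: mq1.
Distance 1: auth1.
Distance 2: api1, web3.
Distance 3: cache1, db1, lb2.
Distance 4: lb1.
Distance 5: cache2, web1 — contains web1.

5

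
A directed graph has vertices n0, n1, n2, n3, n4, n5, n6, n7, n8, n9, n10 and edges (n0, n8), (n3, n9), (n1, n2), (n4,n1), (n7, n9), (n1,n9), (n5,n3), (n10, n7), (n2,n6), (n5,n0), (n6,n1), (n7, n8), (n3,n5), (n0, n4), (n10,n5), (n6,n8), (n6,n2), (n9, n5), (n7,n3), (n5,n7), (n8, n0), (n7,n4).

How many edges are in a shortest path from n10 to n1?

3

Distance 0: n10.
Distance 1: n5, n7.
Distance 2: n0, n3, n4, n8, n9.
Distance 3: n1 — contains n1.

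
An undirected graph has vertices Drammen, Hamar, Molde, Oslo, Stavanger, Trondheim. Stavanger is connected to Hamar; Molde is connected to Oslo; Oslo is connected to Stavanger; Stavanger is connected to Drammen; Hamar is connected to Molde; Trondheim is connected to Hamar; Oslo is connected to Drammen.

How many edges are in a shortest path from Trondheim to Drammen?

Distance 0: Trondheim.
Distance 1: Hamar.
Distance 2: Molde, Stavanger.
Distance 3: Drammen, Oslo — contains Drammen.

3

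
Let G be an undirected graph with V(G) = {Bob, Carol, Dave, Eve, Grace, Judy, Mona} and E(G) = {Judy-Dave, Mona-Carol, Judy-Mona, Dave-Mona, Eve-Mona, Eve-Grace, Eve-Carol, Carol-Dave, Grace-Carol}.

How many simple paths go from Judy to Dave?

5

Judy–Dave
Judy–Mona–Carol–Dave
Judy–Mona–Dave
Judy–Mona–Eve–Carol–Dave
Judy–Mona–Eve–Grace–Carol–Dave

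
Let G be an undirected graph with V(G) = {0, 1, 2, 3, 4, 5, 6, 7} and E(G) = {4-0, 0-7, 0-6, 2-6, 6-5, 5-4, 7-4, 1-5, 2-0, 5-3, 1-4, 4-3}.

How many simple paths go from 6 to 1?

15

6–0–4–1
6–0–4–3–5–1
6–0–4–5–1
6–0–7–4–1
6–0–7–4–3–5–1
6–0–7–4–5–1
6–2–0–4–1
6–2–0–4–3–5–1
6–2–0–4–5–1
6–2–0–7–4–1
6–2–0–7–4–3–5–1
6–2–0–7–4–5–1
6–5–1
6–5–3–4–1
6–5–4–1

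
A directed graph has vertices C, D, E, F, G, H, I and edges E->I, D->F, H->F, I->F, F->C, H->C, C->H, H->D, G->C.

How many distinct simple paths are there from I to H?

1

I→F→C→H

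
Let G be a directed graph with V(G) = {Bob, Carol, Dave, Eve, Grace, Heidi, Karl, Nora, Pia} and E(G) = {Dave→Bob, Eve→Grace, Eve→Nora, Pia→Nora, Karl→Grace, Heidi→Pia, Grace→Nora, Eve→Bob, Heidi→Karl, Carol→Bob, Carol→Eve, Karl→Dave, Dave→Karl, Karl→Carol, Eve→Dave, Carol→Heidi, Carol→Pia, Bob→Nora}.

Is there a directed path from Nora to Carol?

Nora has no outgoing edges, so nothing is reachable from it.

No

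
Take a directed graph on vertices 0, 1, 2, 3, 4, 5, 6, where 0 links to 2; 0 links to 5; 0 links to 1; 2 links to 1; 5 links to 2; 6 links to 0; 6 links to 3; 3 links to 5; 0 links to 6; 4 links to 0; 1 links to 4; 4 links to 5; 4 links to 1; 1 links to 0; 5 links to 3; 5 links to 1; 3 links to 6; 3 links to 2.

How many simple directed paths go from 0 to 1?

0→1
0→2→1
0→5→1
0→5→2→1
0→5→3→2→1
0→6→3→2→1
0→6→3→5→1
0→6→3→5→2→1

8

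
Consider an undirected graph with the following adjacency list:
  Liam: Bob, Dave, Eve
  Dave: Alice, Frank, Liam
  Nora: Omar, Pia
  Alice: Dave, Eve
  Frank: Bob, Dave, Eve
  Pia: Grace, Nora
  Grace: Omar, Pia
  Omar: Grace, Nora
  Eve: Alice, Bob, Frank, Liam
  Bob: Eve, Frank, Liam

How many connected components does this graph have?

2

From Alice: component {Alice, Bob, Dave, Eve, Frank, Liam}.
From Grace: component {Grace, Nora, Omar, Pia}.
That's 2 components.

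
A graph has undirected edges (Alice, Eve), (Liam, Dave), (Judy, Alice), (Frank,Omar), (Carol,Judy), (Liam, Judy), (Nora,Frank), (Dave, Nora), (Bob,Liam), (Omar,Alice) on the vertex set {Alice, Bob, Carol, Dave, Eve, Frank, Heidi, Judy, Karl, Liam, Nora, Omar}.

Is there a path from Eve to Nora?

Yes

Explore from Eve.
Distance 1: reach Alice.
Distance 2: reach Judy, Omar.
Distance 3: reach Carol, Frank, Liam.
Distance 4: reach Bob, Dave, Nora.
Found Nora.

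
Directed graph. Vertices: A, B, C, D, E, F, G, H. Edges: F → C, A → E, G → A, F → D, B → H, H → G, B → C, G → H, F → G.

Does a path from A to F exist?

Explore from A.
Distance 1: reach E.
The search from A is exhausted; no directed path reaches F.

No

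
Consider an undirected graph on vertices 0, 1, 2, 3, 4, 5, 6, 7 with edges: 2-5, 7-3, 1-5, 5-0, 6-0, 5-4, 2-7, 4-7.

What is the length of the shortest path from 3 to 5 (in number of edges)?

Distance 0: 3.
Distance 1: 7.
Distance 2: 2, 4.
Distance 3: 5 — contains 5.

3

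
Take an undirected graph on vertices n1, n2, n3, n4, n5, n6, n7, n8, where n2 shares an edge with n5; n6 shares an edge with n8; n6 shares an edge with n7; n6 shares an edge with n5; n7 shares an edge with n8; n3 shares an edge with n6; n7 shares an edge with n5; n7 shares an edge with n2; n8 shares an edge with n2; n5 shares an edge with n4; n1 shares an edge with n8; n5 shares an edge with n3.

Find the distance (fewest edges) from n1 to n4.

4

Distance 0: n1.
Distance 1: n8.
Distance 2: n2, n6, n7.
Distance 3: n3, n5.
Distance 4: n4 — contains n4.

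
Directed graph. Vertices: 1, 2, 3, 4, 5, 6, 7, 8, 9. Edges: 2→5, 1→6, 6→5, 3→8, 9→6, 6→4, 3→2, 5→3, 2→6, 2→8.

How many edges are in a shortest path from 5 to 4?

Distance 0: 5.
Distance 1: 3.
Distance 2: 2, 8.
Distance 3: 6.
Distance 4: 4 — contains 4.

4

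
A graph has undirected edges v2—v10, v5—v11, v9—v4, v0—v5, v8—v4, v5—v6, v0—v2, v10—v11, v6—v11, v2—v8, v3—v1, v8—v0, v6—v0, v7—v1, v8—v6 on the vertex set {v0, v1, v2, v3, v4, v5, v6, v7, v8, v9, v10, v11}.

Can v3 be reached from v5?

Explore from v5.
Distance 1: reach v0, v6, v11.
Distance 2: reach v2, v8, v10.
Distance 3: reach v4.
Distance 4: reach v9.
The search is exhausted without reaching v3; it lies in a different component.

No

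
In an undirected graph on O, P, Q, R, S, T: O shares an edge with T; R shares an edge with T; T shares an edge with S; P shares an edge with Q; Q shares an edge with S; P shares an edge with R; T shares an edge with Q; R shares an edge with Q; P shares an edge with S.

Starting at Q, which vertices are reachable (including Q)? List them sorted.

Start at Q.
Its neighbours: P, R, S, T.
Then their neighbours: O.
Every vertex is now reached.

O, P, Q, R, S, T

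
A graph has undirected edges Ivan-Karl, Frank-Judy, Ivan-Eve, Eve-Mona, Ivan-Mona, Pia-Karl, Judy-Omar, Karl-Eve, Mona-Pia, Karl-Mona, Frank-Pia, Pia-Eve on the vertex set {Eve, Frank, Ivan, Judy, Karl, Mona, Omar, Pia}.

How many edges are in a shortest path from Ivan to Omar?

5

Distance 0: Ivan.
Distance 1: Eve, Karl, Mona.
Distance 2: Pia.
Distance 3: Frank.
Distance 4: Judy.
Distance 5: Omar — contains Omar.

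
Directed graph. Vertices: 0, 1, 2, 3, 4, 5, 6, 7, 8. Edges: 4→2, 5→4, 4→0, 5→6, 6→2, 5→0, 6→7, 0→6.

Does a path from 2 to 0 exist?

2 has no outgoing edges, so nothing is reachable from it.

No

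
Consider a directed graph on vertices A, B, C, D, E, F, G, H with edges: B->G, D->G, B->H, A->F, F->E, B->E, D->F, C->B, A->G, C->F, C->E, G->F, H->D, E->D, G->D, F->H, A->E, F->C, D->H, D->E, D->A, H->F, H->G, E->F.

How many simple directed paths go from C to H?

C→B→E→D→A→F→H
C→B→E→D→A→G→F→H
C→B→E→D→F→H
C→B→E→D→G→F→H
C→B→E→D→H
C→B→E→F→H
C→B→G→D→A→E→F→H
C→B→G→D→A→F→H
... and 14 more.

22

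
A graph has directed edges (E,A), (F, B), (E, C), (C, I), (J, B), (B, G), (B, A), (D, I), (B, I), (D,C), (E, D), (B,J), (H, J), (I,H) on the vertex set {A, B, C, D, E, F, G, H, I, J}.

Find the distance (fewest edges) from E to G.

6

Distance 0: E.
Distance 1: A, C, D.
Distance 2: I.
Distance 3: H.
Distance 4: J.
Distance 5: B.
Distance 6: G — contains G.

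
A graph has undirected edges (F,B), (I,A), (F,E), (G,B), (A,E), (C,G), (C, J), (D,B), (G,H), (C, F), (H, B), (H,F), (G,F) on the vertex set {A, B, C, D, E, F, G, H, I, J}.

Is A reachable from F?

Explore from F.
Distance 1: reach B, C, E, G, H.
Distance 2: reach A, D, J.
Found A.

Yes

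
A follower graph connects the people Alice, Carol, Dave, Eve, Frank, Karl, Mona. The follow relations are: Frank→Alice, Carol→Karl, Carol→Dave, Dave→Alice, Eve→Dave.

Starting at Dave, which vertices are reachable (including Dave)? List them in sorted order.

Alice, Dave

Start at Dave.
Its neighbours: Alice.
Nothing further is reachable.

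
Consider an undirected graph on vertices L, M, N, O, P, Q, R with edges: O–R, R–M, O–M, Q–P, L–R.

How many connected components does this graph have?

3

From L: component {L, M, O, R}.
From N: component {N}.
From P: component {P, Q}.
That's 3 components.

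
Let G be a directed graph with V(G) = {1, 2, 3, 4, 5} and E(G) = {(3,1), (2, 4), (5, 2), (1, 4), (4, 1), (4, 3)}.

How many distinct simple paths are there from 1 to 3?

1→4→3

1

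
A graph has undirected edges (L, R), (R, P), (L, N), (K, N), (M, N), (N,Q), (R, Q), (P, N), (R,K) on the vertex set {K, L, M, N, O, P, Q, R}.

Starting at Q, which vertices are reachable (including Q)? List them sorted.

Start at Q.
Its neighbours: N, R.
Then their neighbours: K, L, M, P.
Nothing further is reachable.

K, L, M, N, P, Q, R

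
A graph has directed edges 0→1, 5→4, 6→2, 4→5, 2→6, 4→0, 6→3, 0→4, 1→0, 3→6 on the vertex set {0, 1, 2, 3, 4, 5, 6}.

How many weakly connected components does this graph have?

2

From 0: component {0, 1, 4, 5}.
From 2: component {2, 3, 6}.
That's 2 components.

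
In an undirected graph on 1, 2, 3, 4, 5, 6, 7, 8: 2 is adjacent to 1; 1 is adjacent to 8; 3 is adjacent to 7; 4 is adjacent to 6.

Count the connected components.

4

From 1: component {1, 2, 8}.
From 3: component {3, 7}.
From 4: component {4, 6}.
From 5: component {5}.
That's 4 components.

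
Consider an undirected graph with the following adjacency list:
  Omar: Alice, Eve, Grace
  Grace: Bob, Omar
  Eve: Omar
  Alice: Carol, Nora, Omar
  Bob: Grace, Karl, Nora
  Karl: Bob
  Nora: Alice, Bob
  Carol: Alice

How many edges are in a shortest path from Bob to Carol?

Distance 0: Bob.
Distance 1: Grace, Karl, Nora.
Distance 2: Alice, Omar.
Distance 3: Carol, Eve — contains Carol.

3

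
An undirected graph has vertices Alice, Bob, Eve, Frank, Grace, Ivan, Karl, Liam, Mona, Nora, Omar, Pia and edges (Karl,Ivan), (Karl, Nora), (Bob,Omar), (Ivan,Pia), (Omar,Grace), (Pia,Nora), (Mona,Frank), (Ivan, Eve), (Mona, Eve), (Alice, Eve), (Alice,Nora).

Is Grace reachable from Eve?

No

Explore from Eve.
Distance 1: reach Alice, Ivan, Mona.
Distance 2: reach Frank, Karl, Nora, Pia.
The search is exhausted without reaching Grace; it lies in a different component.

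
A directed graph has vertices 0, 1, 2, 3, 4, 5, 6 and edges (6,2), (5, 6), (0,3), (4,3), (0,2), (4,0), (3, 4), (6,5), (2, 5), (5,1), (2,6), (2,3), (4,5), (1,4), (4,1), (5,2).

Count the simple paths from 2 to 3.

5

2→3
2→5→1→4→0→3
2→5→1→4→3
2→6→5→1→4→0→3
2→6→5→1→4→3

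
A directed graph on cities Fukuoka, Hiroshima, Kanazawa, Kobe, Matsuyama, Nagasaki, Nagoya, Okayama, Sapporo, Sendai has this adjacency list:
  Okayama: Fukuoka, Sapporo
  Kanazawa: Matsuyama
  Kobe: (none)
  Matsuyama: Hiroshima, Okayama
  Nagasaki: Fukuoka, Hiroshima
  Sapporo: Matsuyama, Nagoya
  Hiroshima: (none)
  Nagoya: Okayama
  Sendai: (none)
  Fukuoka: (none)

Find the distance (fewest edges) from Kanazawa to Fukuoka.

3

Distance 0: Kanazawa.
Distance 1: Matsuyama.
Distance 2: Hiroshima, Okayama.
Distance 3: Fukuoka, Sapporo — contains Fukuoka.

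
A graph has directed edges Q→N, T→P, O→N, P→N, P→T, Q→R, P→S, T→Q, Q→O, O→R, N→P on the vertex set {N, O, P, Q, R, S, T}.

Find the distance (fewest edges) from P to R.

Distance 0: P.
Distance 1: N, S, T.
Distance 2: Q.
Distance 3: O, R — contains R.

3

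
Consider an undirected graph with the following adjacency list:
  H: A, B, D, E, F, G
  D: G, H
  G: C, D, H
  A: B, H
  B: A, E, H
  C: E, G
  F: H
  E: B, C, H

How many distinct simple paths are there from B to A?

B–A
B–E–C–G–D–H–A
B–E–C–G–H–A
B–E–H–A
B–H–A

5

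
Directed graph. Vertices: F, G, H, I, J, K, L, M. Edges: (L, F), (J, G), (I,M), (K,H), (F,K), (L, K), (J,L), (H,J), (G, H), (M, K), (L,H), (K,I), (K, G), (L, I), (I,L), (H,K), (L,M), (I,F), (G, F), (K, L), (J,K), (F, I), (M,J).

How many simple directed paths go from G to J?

20

G→F→I→L→H→J
G→F→I→L→K→H→J
G→F→I→L→M→J
G→F→I→L→M→K→H→J
G→F→I→M→J
G→F→I→M→K→H→J
G→F→I→M→K→L→H→J
G→F→K→H→J
... and 12 more.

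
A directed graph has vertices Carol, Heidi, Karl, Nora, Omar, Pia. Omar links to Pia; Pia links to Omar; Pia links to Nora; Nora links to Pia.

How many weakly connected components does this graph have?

From Carol: component {Carol}.
From Heidi: component {Heidi}.
From Karl: component {Karl}.
From Nora: component {Nora, Omar, Pia}.
That's 4 components.

4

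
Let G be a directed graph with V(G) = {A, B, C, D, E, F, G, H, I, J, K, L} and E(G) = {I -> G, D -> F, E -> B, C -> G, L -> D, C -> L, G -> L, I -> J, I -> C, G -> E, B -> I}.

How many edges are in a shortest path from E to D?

Distance 0: E.
Distance 1: B.
Distance 2: I.
Distance 3: C, G, J.
Distance 4: L.
Distance 5: D — contains D.

5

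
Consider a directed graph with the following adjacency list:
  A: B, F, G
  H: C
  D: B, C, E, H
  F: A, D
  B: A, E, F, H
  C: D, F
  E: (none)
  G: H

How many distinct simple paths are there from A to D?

A→B→F→D
A→B→H→C→D
A→B→H→C→F→D
A→F→D
A→G→H→C→D
A→G→H→C→F→D

6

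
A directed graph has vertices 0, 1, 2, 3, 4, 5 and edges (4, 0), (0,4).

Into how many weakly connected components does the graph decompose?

5

From 0: component {0, 4}.
From 1: component {1}.
From 2: component {2}.
From 3: component {3}.
From 5: component {5}.
That's 5 components.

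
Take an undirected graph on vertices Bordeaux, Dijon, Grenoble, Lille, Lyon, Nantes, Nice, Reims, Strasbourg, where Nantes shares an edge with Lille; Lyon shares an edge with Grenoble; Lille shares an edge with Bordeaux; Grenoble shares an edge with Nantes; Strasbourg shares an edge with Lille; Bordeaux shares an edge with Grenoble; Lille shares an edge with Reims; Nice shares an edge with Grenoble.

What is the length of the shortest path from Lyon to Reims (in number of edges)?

4

Distance 0: Lyon.
Distance 1: Grenoble.
Distance 2: Bordeaux, Nantes, Nice.
Distance 3: Lille.
Distance 4: Reims, Strasbourg — contains Reims.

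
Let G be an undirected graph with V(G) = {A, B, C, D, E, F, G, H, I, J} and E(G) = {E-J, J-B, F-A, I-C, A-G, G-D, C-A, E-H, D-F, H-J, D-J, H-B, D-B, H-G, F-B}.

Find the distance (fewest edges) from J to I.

Distance 0: J.
Distance 1: B, D, E, H.
Distance 2: F, G.
Distance 3: A.
Distance 4: C.
Distance 5: I — contains I.

5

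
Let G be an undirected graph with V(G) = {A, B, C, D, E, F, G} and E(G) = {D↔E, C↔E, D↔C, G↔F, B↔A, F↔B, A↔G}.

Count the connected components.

From A: component {A, B, F, G}.
From C: component {C, D, E}.
That's 2 components.

2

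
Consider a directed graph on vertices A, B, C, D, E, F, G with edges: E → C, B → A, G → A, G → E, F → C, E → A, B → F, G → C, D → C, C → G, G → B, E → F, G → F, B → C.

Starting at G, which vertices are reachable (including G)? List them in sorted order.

Start at G.
Its neighbours: A, B, C, E, F.
Nothing further is reachable.

A, B, C, E, F, G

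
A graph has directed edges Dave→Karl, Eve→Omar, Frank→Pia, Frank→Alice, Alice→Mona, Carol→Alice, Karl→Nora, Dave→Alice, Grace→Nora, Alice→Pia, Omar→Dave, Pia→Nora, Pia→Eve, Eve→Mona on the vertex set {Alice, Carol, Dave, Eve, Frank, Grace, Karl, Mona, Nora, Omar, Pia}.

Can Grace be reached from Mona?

Mona has no outgoing edges, so nothing is reachable from it.

No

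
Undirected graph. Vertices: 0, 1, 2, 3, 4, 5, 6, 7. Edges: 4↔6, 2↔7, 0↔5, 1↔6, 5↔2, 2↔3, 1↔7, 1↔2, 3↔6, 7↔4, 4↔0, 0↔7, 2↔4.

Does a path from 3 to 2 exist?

Explore from 3.
Distance 1: reach 2, 6.
Found 2.

Yes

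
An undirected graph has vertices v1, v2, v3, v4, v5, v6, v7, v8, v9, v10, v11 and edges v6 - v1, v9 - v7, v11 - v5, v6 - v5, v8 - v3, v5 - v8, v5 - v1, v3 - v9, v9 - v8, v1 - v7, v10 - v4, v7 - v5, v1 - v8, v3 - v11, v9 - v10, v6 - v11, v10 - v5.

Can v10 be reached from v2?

No

v2 has no edges, so nothing is reachable from it.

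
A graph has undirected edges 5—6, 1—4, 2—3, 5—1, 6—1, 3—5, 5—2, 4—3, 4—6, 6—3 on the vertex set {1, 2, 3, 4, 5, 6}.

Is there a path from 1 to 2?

Yes

Explore from 1.
Distance 1: reach 4, 5, 6.
Distance 2: reach 2, 3.
Found 2.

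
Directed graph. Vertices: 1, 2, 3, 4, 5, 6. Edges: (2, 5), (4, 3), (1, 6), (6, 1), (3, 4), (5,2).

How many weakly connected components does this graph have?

3

From 1: component {1, 6}.
From 2: component {2, 5}.
From 3: component {3, 4}.
That's 3 components.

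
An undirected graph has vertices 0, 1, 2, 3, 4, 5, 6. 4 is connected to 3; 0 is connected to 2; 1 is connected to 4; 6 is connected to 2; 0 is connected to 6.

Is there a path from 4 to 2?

Explore from 4.
Distance 1: reach 1, 3.
The search is exhausted without reaching 2; it lies in a different component.

No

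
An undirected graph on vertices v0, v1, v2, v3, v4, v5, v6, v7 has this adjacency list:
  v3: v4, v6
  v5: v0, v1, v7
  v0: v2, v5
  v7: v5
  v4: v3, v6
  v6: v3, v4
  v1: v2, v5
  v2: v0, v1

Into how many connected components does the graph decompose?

From v0: component {v0, v1, v2, v5, v7}.
From v3: component {v3, v4, v6}.
That's 2 components.

2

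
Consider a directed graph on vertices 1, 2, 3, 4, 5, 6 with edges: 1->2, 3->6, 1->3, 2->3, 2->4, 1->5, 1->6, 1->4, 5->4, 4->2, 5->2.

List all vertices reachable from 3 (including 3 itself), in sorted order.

3, 6

Start at 3.
Its neighbours: 6.
Nothing further is reachable.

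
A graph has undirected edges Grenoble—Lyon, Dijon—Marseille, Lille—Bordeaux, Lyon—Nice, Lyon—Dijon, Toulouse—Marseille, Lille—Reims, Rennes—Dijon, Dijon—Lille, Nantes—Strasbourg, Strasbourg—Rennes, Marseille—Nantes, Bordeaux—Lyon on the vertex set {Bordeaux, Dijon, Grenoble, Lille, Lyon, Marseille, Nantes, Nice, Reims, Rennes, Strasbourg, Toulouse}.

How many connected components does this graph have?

From Bordeaux: component {Bordeaux, Dijon, Grenoble, Lille, Lyon, Marseille, Nantes, Nice, Reims, Rennes, Strasbourg, Toulouse}.
That's 1 component.

1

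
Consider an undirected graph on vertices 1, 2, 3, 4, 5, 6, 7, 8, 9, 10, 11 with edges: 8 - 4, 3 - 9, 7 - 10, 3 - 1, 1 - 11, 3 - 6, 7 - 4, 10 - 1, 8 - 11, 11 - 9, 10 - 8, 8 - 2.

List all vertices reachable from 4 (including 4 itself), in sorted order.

Start at 4.
Its neighbours: 7, 8.
Then their neighbours: 2, 10, 11.
Then next layer: 1, 9.
Then next layer: 3.
Then next layer: 6.
Nothing further is reachable.

1, 2, 3, 4, 6, 7, 8, 9, 10, 11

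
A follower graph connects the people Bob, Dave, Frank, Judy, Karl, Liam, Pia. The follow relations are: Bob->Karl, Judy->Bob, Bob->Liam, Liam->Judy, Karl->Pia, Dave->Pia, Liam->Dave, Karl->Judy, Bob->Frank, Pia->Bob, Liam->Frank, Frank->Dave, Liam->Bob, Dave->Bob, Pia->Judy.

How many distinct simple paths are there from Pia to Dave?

6

Pia→Bob→Frank→Dave
Pia→Bob→Liam→Dave
Pia→Bob→Liam→Frank→Dave
Pia→Judy→Bob→Frank→Dave
Pia→Judy→Bob→Liam→Dave
Pia→Judy→Bob→Liam→Frank→Dave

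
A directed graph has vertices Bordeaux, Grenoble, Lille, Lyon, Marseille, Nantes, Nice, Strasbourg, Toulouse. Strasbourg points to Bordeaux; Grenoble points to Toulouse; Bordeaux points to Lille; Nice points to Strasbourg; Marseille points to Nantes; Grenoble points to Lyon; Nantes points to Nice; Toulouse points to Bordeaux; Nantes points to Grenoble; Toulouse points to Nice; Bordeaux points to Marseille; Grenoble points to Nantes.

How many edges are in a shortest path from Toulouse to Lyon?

Distance 0: Toulouse.
Distance 1: Bordeaux, Nice.
Distance 2: Lille, Marseille, Strasbourg.
Distance 3: Nantes.
Distance 4: Grenoble.
Distance 5: Lyon — contains Lyon.

5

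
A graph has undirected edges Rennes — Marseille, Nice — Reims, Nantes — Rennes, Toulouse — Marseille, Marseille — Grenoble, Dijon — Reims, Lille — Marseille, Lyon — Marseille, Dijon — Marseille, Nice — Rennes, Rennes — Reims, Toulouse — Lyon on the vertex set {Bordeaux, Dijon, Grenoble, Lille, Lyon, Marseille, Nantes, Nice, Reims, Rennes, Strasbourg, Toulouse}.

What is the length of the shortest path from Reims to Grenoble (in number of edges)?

Distance 0: Reims.
Distance 1: Dijon, Nice, Rennes.
Distance 2: Marseille, Nantes.
Distance 3: Grenoble, Lille, Lyon, Toulouse — contains Grenoble.

3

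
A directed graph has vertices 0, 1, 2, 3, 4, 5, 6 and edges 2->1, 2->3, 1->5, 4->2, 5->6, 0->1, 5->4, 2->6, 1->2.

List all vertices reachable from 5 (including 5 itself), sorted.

1, 2, 3, 4, 5, 6

Start at 5.
Its neighbours: 4, 6.
Then their neighbours: 2.
Then next layer: 1, 3.
Nothing further is reachable.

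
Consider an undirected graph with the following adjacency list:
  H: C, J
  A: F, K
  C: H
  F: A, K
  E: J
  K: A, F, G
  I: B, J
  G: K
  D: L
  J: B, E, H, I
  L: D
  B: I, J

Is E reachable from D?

Explore from D.
Distance 1: reach L.
The search is exhausted without reaching E; it lies in a different component.

No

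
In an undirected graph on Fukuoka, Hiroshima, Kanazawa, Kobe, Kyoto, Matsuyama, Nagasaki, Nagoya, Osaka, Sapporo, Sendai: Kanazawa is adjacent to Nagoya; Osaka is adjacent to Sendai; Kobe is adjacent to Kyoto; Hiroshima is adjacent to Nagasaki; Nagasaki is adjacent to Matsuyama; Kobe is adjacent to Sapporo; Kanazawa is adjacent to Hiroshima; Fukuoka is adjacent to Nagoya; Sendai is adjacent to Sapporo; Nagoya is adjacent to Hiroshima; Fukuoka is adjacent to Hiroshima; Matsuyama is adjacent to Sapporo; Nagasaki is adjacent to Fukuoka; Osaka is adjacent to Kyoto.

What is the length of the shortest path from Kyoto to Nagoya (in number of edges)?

6

Distance 0: Kyoto.
Distance 1: Kobe, Osaka.
Distance 2: Sapporo, Sendai.
Distance 3: Matsuyama.
Distance 4: Nagasaki.
Distance 5: Fukuoka, Hiroshima.
Distance 6: Kanazawa, Nagoya — contains Nagoya.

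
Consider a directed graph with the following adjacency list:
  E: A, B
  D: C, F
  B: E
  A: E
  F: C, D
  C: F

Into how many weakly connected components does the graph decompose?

From A: component {A, B, E}.
From C: component {C, D, F}.
That's 2 components.

2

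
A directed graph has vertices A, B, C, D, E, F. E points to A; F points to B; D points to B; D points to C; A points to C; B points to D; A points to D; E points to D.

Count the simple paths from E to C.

3

E→A→C
E→A→D→C
E→D→C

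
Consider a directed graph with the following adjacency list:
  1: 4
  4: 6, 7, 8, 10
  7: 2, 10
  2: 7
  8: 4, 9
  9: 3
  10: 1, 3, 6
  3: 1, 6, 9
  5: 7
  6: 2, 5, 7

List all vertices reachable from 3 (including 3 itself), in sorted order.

1, 2, 3, 4, 5, 6, 7, 8, 9, 10

Start at 3.
Its neighbours: 1, 6, 9.
Then their neighbours: 2, 4, 5, 7.
Then next layer: 8, 10.
Every vertex is now reached.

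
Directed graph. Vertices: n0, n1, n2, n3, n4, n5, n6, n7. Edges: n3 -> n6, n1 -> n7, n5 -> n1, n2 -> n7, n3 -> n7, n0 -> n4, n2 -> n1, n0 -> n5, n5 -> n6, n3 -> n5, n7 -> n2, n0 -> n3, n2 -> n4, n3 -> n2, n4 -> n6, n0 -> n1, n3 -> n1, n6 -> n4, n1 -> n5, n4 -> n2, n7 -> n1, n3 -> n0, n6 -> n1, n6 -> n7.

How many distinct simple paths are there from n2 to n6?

n2→n1→n5→n6
n2→n4→n6
n2→n7→n1→n5→n6

3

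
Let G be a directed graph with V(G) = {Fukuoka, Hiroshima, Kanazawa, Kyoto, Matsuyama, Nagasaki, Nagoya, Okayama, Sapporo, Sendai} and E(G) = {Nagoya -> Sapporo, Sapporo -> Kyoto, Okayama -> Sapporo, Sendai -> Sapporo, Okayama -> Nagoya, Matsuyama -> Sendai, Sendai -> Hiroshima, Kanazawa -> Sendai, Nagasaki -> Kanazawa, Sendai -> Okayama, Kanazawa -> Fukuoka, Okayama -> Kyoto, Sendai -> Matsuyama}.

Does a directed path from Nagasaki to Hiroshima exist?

Explore from Nagasaki.
Distance 1: reach Kanazawa.
Distance 2: reach Fukuoka, Sendai.
Distance 3: reach Hiroshima, Matsuyama, Okayama, Sapporo.
Found Hiroshima.

Yes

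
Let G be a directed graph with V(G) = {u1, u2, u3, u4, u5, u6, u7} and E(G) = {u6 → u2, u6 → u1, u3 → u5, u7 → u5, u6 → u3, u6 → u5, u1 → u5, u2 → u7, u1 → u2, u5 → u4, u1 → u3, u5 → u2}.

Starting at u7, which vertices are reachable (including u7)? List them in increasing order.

u2, u4, u5, u7

Start at u7.
Its neighbours: u5.
Then their neighbours: u2, u4.
Nothing further is reachable.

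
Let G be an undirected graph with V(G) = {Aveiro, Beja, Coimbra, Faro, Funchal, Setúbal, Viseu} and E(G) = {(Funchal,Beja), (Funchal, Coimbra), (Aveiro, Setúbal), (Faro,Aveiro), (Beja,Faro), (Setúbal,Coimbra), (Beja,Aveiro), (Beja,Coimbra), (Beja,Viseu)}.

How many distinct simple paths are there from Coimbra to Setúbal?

5

Coimbra–Beja–Aveiro–Setúbal
Coimbra–Beja–Faro–Aveiro–Setúbal
Coimbra–Funchal–Beja–Aveiro–Setúbal
Coimbra–Funchal–Beja–Faro–Aveiro–Setúbal
Coimbra–Setúbal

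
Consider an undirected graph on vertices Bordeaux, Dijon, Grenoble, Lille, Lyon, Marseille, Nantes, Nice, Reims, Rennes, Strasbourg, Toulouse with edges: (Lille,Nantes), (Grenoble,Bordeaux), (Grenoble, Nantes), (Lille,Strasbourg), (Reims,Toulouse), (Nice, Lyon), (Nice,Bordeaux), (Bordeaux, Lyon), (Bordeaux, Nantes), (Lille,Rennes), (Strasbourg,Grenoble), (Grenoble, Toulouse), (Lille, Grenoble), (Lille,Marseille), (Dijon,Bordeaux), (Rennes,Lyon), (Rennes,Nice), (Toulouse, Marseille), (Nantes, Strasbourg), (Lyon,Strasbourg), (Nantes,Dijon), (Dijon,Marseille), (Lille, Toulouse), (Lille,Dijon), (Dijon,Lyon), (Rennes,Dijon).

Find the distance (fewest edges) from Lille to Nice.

2

Distance 0: Lille.
Distance 1: Dijon, Grenoble, Marseille, Nantes, Rennes, Strasbourg, Toulouse.
Distance 2: Bordeaux, Lyon, Nice, Reims — contains Nice.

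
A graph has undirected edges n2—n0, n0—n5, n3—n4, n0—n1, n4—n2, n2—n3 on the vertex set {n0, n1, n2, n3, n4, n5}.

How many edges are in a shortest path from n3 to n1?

Distance 0: n3.
Distance 1: n2, n4.
Distance 2: n0.
Distance 3: n1, n5 — contains n1.

3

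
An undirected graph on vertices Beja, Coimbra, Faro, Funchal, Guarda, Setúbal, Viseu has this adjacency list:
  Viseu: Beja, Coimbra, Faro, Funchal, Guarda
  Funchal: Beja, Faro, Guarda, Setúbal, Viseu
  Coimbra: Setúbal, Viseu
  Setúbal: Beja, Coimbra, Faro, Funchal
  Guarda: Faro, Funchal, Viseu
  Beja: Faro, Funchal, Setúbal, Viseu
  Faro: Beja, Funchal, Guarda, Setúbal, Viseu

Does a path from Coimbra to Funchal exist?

Explore from Coimbra.
Distance 1: reach Setúbal, Viseu.
Distance 2: reach Beja, Faro, Funchal, Guarda.
Found Funchal.

Yes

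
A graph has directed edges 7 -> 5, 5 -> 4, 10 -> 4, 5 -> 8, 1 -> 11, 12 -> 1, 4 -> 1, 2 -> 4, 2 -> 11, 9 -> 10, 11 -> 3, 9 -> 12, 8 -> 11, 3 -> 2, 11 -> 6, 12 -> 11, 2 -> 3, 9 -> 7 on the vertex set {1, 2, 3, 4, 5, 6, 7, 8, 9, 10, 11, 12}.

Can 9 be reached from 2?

No

Explore from 2.
Distance 1: reach 3, 4, 11.
Distance 2: reach 1, 6.
The search from 2 is exhausted; no directed path reaches 9.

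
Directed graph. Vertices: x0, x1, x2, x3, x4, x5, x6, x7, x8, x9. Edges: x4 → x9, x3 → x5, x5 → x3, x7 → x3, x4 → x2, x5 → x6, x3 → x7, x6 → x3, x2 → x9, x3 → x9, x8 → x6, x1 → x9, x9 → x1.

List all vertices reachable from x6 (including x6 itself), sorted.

Start at x6.
Its neighbours: x3.
Then their neighbours: x5, x7, x9.
Then next layer: x1.
Nothing further is reachable.

x1, x3, x5, x6, x7, x9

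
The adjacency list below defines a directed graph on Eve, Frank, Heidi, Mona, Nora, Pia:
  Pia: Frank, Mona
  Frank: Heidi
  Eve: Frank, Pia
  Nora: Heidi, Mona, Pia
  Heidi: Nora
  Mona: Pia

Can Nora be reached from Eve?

Yes

Explore from Eve.
Distance 1: reach Frank, Pia.
Distance 2: reach Heidi, Mona.
Distance 3: reach Nora.
Found Nora.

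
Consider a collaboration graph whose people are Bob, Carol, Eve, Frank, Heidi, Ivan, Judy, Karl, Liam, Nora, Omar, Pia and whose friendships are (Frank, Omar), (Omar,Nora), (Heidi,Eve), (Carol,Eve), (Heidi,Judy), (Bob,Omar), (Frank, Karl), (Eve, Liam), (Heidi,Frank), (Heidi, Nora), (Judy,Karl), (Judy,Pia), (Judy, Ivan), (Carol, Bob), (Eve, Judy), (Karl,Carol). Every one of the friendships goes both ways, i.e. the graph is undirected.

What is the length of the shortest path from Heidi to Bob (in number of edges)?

3

Distance 0: Heidi.
Distance 1: Eve, Frank, Judy, Nora.
Distance 2: Carol, Ivan, Karl, Liam, Omar, Pia.
Distance 3: Bob — contains Bob.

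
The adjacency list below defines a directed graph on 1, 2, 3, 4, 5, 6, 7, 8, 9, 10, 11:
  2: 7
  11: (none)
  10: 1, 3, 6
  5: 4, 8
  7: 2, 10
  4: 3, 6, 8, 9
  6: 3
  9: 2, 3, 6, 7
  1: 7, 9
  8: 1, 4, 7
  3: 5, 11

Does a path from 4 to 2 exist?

Explore from 4.
Distance 1: reach 3, 6, 8, 9.
Distance 2: reach 1, 2, 5, 7, 11.
Found 2.

Yes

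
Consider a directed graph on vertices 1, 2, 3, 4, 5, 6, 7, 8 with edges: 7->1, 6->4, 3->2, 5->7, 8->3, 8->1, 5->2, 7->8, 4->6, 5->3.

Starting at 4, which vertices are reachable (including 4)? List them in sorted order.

Start at 4.
Its neighbours: 6.
Nothing further is reachable.

4, 6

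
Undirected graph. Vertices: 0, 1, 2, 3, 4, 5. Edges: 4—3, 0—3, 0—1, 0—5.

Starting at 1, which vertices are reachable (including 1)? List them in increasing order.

0, 1, 3, 4, 5

Start at 1.
Its neighbours: 0.
Then their neighbours: 3, 5.
Then next layer: 4.
Nothing further is reachable.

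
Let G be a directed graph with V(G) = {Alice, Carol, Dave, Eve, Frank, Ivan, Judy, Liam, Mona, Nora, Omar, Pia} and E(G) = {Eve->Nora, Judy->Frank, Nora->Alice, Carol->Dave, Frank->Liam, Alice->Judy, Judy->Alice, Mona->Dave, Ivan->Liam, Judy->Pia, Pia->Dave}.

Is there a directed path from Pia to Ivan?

No

Explore from Pia.
Distance 1: reach Dave.
The search from Pia is exhausted; no directed path reaches Ivan.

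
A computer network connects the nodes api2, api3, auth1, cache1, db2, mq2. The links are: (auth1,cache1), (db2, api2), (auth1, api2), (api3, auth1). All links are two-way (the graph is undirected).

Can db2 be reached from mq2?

mq2 has no edges, so nothing is reachable from it.

No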